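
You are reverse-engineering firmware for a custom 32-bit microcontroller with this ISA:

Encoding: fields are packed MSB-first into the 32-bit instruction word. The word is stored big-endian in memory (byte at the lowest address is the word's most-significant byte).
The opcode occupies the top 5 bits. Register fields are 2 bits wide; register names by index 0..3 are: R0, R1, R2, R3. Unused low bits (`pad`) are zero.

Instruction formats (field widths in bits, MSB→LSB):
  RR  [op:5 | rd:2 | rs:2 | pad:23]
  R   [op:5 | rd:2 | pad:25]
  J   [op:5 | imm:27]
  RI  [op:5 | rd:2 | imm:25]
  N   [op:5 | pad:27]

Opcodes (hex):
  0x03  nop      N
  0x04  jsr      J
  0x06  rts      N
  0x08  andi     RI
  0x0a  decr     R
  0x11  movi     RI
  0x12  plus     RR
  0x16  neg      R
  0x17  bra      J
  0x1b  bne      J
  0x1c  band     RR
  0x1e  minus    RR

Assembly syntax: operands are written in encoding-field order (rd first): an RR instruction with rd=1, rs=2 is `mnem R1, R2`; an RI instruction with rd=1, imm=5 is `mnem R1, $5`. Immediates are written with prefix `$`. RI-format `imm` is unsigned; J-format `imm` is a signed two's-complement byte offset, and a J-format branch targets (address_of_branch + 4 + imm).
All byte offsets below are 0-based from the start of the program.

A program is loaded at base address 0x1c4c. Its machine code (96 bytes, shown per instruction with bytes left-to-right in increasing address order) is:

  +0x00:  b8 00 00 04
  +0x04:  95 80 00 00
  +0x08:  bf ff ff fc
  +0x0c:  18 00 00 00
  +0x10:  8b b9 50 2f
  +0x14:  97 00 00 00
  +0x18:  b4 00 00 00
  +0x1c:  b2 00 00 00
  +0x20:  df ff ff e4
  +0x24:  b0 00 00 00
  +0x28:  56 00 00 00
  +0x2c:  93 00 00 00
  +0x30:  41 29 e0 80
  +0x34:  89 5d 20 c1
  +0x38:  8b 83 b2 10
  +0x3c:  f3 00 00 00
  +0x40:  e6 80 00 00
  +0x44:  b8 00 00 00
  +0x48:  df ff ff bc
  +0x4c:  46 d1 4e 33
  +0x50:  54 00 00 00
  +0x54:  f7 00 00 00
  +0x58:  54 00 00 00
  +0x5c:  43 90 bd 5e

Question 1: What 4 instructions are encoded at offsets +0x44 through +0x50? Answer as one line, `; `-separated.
bra $0; bne $-68; andi R3, $13717043; decr R2

off 0x44: read b8 00 00 00 as big → 0xb8000000
  opcode bits[31:27]=0x17: bra/J
  imm@[26:0]=0x0 ⇒ $0
off 0x48: read df ff ff bc as big → 0xdfffffbc
  opcode bits[31:27]=0x1b: bne/J
  imm@[26:0]=0x7ffffbc (s27→-68) ⇒ $-68
off 0x4c: read 46 d1 4e 33 as big → 0x46d14e33
  opcode bits[31:27]=0x8: andi/RI
  rd@[26:25]=0x3 ⇒ R3
  imm@[24:0]=0xd14e33 ⇒ $13717043
off 0x50: read 54 00 00 00 as big → 0x54000000
  opcode bits[31:27]=0xa: decr/R
  rd@[26:25]=0x2 ⇒ R2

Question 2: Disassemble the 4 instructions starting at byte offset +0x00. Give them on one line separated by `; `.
[00] b8 00 00 04 → 0xb8000004
  opcode bits[31:27]=0x17: bra/J
  [26:0] imm=4 = $4
[04] 95 80 00 00 → 0x95800000
  opcode bits[31:27]=0x12: plus/RR
  [26:25] rd=2 = R2
  [24:23] rs=3 = R3
[08] bf ff ff fc → 0xbffffffc
  opcode bits[31:27]=0x17: bra/J
  [26:0] imm=134217724 (s27→-4) = $-4
[0c] 18 00 00 00 → 0x18000000
  opcode bits[31:27]=0x3: nop/N

bra $4; plus R2, R3; bra $-4; nop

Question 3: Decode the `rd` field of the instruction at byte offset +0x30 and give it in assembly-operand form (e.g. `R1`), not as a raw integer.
off 0x30: read 41 29 e0 80 as big → 0x4129e080
  top 5b → 0x8 → andi [RI]
  [26:25] rd=0 = R0
  [24:0] imm=19521664 = $19521664

R0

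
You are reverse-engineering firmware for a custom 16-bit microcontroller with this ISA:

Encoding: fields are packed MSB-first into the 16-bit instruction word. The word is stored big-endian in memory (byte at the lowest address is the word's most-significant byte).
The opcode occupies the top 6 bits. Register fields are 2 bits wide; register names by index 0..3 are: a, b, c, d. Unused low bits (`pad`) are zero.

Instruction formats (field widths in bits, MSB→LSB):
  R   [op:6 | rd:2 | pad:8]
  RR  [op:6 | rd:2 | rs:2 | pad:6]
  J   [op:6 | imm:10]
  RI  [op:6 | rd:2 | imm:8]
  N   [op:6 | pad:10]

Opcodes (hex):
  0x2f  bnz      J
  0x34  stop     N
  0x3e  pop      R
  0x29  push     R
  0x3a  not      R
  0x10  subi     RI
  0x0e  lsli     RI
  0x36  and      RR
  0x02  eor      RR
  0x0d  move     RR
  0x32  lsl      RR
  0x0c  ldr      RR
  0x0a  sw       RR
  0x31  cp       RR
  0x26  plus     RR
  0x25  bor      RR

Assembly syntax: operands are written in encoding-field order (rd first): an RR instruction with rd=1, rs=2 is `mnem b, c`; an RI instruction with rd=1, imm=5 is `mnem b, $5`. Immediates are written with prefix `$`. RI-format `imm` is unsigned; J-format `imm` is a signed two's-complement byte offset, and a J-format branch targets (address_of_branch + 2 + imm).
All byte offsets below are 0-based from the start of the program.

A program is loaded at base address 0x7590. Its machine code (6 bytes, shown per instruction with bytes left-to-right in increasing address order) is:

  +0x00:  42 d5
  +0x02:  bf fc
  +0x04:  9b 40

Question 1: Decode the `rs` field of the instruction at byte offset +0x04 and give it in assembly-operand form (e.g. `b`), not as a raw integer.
b

@+04  big-endian(9b 40) = 0x9b40
  op=0x9b40>>10=0x26 ⇒ plus (RR)
  rd@[9:8]=0x3 ⇒ d
  rs@[7:6]=0x1 ⇒ b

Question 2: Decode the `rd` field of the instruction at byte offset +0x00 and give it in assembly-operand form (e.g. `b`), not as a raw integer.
+0x00: 42 d5 ⇒ word 0x42d5 (big)
  top 6b → 0x10 → subi [RI]
  rd: (w>>8)&0x3=0x2 → c
  imm: (w>>0)&0xff=0xd5 → $213

c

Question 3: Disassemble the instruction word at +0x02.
+0x02: bf fc ⇒ word 0xbffc (big)
  op=0xbffc>>10=0x2f ⇒ bnz (J)
  imm: (w>>0)&0x3ff=0x3fc (s10→-4) → $-4

bnz $-4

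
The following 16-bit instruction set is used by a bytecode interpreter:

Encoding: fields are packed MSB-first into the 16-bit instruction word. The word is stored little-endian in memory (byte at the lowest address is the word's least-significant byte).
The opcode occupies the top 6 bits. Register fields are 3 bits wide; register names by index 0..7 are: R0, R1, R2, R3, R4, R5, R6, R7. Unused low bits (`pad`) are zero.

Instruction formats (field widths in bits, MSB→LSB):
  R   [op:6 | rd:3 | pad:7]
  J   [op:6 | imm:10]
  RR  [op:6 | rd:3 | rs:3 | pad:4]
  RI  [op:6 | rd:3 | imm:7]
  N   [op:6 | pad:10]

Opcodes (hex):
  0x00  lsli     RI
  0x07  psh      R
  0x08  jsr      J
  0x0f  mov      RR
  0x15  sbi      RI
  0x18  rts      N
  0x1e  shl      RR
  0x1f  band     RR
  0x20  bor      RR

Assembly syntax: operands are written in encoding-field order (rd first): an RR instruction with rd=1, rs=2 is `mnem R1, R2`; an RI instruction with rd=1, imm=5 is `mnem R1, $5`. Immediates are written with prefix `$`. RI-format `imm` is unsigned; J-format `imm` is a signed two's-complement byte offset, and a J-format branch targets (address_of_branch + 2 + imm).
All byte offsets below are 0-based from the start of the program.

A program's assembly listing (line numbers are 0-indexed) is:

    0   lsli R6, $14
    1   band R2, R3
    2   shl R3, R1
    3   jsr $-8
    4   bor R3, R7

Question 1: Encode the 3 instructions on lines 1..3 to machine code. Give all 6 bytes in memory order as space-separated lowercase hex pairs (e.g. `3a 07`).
30 7d 90 79 f8 23

L1: band op=0x1f:6|rd=2:3|rs=3:3|pad=0:4 ⇒ 0x7d30 ⇒ little 30 7d
L2: shl op=0x1e:6|rd=3:3|rs=1:3|pad=0:4 ⇒ 0x7990 ⇒ little 90 79
L3: jsr op=0x8:6|imm=-8:10 ⇒ 0x23f8 ⇒ little f8 23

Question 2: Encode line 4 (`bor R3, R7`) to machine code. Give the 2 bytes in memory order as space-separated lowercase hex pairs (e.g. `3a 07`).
4. bor fields op=0x20:6|rd=3:3|rs=7:3|pad=0:4 → word 81f0h → f0 81

f0 81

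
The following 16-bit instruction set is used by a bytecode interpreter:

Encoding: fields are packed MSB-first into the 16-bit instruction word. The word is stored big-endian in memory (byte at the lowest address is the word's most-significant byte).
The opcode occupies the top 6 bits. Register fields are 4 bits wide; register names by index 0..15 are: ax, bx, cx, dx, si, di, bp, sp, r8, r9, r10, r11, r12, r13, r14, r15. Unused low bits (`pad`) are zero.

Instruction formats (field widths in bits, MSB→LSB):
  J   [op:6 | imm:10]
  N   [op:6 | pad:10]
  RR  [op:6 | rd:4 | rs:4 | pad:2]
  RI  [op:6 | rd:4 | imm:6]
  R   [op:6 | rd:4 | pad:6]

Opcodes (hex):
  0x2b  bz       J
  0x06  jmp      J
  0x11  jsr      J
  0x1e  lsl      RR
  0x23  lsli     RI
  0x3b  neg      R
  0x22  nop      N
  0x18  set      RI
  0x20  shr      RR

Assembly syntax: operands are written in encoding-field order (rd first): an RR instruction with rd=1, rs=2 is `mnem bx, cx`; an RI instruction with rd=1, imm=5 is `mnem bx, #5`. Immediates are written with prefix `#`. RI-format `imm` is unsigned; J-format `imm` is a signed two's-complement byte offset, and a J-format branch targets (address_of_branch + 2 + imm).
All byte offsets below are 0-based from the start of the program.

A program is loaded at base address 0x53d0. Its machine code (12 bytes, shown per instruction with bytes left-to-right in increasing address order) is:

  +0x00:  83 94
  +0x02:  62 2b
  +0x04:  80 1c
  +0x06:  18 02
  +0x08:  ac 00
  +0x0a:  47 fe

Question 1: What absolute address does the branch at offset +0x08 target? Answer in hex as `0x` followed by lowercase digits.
[08] ac 00 → 0xac00
  opcode bits[15:10]=0x2b: bz/J
  imm@[9:0]=0x0 ⇒ #0
  target = base 0x53d0 + off 0x08 + 2 + imm 0 = 0x53da

0x53da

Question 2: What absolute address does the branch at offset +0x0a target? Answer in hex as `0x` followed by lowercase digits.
0x53da

[0a] 47 fe → 0x47fe
  top 6b → 0x11 → jsr [J]
  imm@[9:0]=0x3fe (s10→-2) ⇒ #-2
  target = base 0x53d0 + off 0x0a + 2 + imm -2 = 0x53da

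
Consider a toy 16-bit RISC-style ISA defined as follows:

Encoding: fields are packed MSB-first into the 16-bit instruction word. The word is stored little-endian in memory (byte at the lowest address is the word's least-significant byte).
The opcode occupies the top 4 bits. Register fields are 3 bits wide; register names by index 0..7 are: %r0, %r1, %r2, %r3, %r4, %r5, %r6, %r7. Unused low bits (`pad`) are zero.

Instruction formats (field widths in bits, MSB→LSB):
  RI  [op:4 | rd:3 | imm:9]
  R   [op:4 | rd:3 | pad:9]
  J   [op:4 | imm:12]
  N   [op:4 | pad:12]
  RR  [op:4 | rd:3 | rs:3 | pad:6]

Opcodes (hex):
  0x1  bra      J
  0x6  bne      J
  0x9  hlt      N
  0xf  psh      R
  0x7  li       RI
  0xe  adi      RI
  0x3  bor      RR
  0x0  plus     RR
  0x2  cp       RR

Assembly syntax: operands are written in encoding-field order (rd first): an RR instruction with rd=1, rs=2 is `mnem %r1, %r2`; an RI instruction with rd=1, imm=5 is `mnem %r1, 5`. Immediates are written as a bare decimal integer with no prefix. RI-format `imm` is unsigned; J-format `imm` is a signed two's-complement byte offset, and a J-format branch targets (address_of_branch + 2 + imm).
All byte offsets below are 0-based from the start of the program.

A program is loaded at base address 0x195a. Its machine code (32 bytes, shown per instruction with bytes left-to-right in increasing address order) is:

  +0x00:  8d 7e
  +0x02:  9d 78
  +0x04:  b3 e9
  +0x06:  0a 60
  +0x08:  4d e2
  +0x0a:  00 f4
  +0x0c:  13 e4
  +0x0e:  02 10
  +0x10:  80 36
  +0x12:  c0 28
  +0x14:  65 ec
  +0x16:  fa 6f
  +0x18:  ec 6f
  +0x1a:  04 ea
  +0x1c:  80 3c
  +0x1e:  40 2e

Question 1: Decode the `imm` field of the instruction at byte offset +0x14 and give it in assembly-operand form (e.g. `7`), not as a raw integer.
101

off 0x14: read 65 ec as little → 0xec65
  top 4b → 0xe → adi [RI]
  rd@[11:9]=0x6 ⇒ %r6
  imm@[8:0]=0x65 ⇒ 101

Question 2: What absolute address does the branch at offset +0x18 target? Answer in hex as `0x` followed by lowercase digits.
off 0x18: read ec 6f as little → 0x6fec
  top 4b → 0x6 → bne [J]
  [11:0] imm=4076 (s12→-20) = -20
  target = base 0x195a + off 0x18 + 2 + imm -20 = 0x1960

0x1960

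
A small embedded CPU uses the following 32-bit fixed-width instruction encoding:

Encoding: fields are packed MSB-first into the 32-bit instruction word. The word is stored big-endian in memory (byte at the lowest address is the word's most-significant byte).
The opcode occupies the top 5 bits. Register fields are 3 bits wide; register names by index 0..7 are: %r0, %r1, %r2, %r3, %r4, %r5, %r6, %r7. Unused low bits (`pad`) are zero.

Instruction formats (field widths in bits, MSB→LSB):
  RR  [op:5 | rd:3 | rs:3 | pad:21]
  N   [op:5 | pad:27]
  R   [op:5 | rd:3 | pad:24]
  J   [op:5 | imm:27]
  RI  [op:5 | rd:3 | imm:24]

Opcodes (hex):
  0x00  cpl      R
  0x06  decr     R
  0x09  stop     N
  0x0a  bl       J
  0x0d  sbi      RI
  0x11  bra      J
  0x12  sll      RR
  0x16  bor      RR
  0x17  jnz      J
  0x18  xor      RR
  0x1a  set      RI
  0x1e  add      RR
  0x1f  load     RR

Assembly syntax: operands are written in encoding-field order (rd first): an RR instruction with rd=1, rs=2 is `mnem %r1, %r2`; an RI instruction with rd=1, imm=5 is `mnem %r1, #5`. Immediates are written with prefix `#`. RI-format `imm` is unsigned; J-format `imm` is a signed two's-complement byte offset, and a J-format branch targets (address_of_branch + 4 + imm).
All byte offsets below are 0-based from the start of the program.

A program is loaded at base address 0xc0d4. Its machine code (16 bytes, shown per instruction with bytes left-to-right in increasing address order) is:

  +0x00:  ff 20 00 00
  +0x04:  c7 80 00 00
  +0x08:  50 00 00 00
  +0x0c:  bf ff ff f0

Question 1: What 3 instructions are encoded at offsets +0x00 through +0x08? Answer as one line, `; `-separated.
[00] ff 20 00 00 → 0xff200000
  op=0xff200000>>27=0x1f ⇒ load (RR)
  [26:24] rd=7 = %r7
  [23:21] rs=1 = %r1
[04] c7 80 00 00 → 0xc7800000
  op=0xc7800000>>27=0x18 ⇒ xor (RR)
  [26:24] rd=7 = %r7
  [23:21] rs=4 = %r4
[08] 50 00 00 00 → 0x50000000
  op=0x50000000>>27=0xa ⇒ bl (J)
  [26:0] imm=0 = #0

load %r7, %r1; xor %r7, %r4; bl #0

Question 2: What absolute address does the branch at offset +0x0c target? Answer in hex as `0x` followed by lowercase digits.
+0x0c: bf ff ff f0 ⇒ word 0xbffffff0 (big)
  op=0xbffffff0>>27=0x17 ⇒ jnz (J)
  imm: (w>>0)&0x7ffffff=0x7fffff0 (s27→-16) → #-16
  target = base 0xc0d4 + off 0x0c + 4 + imm -16 = 0xc0d4

0xc0d4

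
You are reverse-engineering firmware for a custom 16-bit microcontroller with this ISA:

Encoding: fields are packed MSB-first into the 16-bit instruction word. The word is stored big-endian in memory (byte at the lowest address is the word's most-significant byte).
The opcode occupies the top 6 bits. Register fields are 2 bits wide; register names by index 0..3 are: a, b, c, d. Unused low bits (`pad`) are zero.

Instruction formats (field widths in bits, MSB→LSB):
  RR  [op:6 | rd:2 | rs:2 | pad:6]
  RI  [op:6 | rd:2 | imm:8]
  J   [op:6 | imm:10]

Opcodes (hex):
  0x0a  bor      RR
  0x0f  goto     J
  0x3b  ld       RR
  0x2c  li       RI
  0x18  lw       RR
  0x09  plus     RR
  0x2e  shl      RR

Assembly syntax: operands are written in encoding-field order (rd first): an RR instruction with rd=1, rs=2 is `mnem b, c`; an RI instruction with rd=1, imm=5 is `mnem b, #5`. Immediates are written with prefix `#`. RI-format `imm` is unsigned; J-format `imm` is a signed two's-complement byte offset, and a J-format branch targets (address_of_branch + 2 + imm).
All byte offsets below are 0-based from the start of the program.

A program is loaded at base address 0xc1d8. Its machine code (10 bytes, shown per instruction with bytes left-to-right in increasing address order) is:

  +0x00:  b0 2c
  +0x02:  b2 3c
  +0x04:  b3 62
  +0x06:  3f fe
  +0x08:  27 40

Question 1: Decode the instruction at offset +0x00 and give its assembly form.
@+00  big-endian(b0 2c) = 0xb02c
  top 6b → 0x2c → li [RI]
  rd@[9:8]=0x0 ⇒ a
  imm@[7:0]=0x2c ⇒ #44

li a, #44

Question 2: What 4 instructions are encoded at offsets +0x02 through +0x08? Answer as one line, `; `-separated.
li c, #60; li d, #98; goto #-2; plus d, b

@+02  big-endian(b2 3c) = 0xb23c
  top 6b → 0x2c → li [RI]
  rd@[9:8]=0x2 ⇒ c
  imm@[7:0]=0x3c ⇒ #60
@+04  big-endian(b3 62) = 0xb362
  top 6b → 0x2c → li [RI]
  rd@[9:8]=0x3 ⇒ d
  imm@[7:0]=0x62 ⇒ #98
@+06  big-endian(3f fe) = 0x3ffe
  top 6b → 0xf → goto [J]
  imm@[9:0]=0x3fe (s10→-2) ⇒ #-2
@+08  big-endian(27 40) = 0x2740
  top 6b → 0x9 → plus [RR]
  rd@[9:8]=0x3 ⇒ d
  rs@[7:6]=0x1 ⇒ b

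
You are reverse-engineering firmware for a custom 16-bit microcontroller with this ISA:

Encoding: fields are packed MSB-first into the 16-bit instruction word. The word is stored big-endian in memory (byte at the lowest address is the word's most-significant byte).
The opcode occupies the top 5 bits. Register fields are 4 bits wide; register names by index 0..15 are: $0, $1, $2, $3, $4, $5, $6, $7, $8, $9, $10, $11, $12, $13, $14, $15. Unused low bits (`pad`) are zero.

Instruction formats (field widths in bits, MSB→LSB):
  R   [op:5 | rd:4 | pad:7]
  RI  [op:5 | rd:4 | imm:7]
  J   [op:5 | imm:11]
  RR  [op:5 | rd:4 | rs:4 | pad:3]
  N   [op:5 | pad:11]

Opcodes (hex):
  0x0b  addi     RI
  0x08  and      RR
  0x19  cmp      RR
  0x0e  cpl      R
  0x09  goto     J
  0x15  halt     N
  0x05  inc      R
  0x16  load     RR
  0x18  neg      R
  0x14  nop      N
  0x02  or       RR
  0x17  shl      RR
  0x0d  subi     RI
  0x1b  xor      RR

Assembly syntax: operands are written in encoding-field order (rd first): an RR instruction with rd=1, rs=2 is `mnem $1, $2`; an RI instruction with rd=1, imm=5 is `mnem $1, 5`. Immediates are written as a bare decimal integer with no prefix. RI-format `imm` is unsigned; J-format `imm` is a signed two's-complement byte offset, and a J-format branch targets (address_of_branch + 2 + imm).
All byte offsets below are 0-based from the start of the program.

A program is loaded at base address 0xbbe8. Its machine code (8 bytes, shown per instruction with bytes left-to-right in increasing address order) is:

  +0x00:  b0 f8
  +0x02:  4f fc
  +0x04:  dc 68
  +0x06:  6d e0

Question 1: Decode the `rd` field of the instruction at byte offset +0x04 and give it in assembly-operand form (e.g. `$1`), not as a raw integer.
off 0x04: read dc 68 as big → 0xdc68
  opcode bits[15:11]=0x1b: xor/RR
  rd@[10:7]=0x8 ⇒ $8
  rs@[6:3]=0xd ⇒ $13

$8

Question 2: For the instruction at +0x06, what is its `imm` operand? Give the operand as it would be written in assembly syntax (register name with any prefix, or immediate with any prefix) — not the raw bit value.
+0x06: 6d e0 ⇒ word 0x6de0 (big)
  top 5b → 0xd → subi [RI]
  rd@[10:7]=0xb ⇒ $11
  imm@[6:0]=0x60 ⇒ 96

96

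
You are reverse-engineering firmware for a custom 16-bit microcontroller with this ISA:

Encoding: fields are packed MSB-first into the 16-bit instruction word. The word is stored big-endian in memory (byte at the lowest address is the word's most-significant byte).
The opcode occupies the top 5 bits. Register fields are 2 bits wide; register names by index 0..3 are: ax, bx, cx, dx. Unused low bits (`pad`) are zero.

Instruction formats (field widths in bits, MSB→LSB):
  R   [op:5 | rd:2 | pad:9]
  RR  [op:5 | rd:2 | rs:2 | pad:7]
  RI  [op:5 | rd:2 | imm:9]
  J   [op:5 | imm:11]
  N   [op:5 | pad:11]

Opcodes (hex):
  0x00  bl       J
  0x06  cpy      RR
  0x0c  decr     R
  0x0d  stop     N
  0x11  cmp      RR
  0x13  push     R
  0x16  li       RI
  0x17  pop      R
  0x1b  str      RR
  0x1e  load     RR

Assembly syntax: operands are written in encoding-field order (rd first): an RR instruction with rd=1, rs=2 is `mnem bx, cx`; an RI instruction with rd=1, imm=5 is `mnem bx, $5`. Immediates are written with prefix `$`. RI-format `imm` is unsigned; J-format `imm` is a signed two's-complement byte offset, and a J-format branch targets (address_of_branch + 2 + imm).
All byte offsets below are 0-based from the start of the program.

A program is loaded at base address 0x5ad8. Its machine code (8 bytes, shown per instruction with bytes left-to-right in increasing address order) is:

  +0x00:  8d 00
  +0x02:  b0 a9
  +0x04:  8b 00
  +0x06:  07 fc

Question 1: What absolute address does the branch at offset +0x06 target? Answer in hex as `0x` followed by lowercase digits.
@+06  big-endian(07 fc) = 0x07fc
  opcode bits[15:11]=0x0: bl/J
  imm: (w>>0)&0x7ff=0x7fc (s11→-4) → $-4
  target = base 0x5ad8 + off 0x06 + 2 + imm -4 = 0x5adc

0x5adc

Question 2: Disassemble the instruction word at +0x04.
off 0x04: read 8b 00 as big → 0x8b00
  op=0x8b00>>11=0x11 ⇒ cmp (RR)
  [10:9] rd=1 = bx
  [8:7] rs=2 = cx

cmp bx, cx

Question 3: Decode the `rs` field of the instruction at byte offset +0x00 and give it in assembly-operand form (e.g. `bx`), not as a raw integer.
cx

@+00  big-endian(8d 00) = 0x8d00
  op=0x8d00>>11=0x11 ⇒ cmp (RR)
  rd: (w>>9)&0x3=0x2 → cx
  rs: (w>>7)&0x3=0x2 → cx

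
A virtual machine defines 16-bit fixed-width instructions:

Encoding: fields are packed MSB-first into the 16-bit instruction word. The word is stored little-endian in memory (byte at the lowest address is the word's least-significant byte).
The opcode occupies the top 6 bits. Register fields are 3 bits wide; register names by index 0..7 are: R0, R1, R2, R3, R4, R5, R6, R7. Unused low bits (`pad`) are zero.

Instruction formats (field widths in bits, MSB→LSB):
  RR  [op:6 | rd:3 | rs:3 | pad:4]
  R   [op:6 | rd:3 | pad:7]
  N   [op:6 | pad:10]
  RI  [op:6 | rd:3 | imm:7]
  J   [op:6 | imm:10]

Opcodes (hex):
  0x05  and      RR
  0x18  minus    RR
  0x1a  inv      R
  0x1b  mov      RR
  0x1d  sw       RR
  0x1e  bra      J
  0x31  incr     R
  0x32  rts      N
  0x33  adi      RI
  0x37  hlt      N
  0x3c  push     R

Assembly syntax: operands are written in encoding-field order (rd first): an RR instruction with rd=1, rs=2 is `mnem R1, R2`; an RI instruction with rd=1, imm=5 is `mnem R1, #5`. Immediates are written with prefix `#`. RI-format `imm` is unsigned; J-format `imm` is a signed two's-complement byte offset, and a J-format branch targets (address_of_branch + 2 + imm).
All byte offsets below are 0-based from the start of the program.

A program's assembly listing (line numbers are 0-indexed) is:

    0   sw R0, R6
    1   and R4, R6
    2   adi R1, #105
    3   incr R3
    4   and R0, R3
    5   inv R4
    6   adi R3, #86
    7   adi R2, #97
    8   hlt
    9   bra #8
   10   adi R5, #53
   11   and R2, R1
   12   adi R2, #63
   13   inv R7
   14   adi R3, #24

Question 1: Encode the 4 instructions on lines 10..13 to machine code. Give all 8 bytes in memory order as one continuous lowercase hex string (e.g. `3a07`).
L10: adi op=0x33:6|rd=5:3|imm=53:7 ⇒ 0xceb5 ⇒ little b5 ce
L11: and op=0x5:6|rd=2:3|rs=1:3|pad=0:4 ⇒ 0x1510 ⇒ little 10 15
L12: adi op=0x33:6|rd=2:3|imm=63:7 ⇒ 0xcd3f ⇒ little 3f cd
L13: inv op=0x1a:6|rd=7:3|pad=0:7 ⇒ 0x6b80 ⇒ little 80 6b

b5ce10153fcd806b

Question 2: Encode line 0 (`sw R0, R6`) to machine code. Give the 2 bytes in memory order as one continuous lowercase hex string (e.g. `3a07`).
6074

L0: sw op=0x1d:6|rd=0:3|rs=6:3|pad=0:4 ⇒ 0x7460 ⇒ little 60 74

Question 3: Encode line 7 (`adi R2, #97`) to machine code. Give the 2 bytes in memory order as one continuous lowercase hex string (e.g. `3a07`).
61cd

L7: adi op=0x33:6|rd=2:3|imm=97:7 ⇒ 0xcd61 ⇒ little 61 cd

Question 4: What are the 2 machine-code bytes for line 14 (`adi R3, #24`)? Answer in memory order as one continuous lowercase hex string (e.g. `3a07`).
L14: adi op=0x33:6|rd=3:3|imm=24:7 ⇒ 0xcd98 ⇒ little 98 cd

98cd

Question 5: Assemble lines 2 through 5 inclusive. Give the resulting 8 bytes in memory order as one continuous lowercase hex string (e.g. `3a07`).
e9cc80c53014006a

line 2 (adi): pack op=0x33:6|rd=1:3|imm=105:7 = 0xcce9; little→ e9 cc
line 3 (incr): pack op=0x31:6|rd=3:3|pad=0:7 = 0xc580; little→ 80 c5
line 4 (and): pack op=0x5:6|rd=0:3|rs=3:3|pad=0:4 = 0x1430; little→ 30 14
line 5 (inv): pack op=0x1a:6|rd=4:3|pad=0:7 = 0x6a00; little→ 00 6a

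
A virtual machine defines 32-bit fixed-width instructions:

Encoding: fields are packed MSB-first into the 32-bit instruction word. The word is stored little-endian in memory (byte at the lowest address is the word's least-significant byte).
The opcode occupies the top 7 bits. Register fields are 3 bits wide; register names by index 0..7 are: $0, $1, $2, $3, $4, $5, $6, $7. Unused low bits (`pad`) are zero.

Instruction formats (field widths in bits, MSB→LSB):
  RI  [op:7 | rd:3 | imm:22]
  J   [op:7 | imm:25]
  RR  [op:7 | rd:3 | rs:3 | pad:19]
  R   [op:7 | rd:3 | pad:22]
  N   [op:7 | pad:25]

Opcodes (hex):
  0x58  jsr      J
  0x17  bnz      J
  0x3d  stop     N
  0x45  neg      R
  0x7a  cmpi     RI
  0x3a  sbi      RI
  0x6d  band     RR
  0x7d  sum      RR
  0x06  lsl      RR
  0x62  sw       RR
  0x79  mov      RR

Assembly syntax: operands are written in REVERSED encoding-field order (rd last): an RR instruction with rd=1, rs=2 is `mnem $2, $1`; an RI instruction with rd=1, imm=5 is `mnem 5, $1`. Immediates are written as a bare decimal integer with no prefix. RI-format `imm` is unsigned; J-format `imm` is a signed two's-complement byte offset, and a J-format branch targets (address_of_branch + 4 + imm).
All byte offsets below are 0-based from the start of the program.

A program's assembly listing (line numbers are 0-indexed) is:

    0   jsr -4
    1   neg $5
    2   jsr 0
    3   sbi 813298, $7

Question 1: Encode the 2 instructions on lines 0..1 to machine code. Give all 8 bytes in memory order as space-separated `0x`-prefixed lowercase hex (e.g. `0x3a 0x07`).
line 0 (jsr): pack op=0x58:7|imm=-4:25 = 0xb1fffffc; little→ fc ff ff b1
line 1 (neg): pack op=0x45:7|rd=5:3|pad=0:22 = 0x8b400000; little→ 00 00 40 8b

0xfc 0xff 0xff 0xb1 0x00 0x00 0x40 0x8b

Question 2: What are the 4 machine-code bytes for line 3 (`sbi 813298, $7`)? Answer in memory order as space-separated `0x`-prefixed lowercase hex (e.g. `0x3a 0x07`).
0xf2 0x68 0xcc 0x75

3. sbi fields op=0x3a:7|rd=7:3|imm=813298:22 → word 75cc68f2h → f2 68 cc 75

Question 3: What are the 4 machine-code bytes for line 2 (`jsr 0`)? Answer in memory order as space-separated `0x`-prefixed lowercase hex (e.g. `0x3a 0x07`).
0x00 0x00 0x00 0xb0

line 2 (jsr): pack op=0x58:7|imm=0:25 = 0xb0000000; little→ 00 00 00 b0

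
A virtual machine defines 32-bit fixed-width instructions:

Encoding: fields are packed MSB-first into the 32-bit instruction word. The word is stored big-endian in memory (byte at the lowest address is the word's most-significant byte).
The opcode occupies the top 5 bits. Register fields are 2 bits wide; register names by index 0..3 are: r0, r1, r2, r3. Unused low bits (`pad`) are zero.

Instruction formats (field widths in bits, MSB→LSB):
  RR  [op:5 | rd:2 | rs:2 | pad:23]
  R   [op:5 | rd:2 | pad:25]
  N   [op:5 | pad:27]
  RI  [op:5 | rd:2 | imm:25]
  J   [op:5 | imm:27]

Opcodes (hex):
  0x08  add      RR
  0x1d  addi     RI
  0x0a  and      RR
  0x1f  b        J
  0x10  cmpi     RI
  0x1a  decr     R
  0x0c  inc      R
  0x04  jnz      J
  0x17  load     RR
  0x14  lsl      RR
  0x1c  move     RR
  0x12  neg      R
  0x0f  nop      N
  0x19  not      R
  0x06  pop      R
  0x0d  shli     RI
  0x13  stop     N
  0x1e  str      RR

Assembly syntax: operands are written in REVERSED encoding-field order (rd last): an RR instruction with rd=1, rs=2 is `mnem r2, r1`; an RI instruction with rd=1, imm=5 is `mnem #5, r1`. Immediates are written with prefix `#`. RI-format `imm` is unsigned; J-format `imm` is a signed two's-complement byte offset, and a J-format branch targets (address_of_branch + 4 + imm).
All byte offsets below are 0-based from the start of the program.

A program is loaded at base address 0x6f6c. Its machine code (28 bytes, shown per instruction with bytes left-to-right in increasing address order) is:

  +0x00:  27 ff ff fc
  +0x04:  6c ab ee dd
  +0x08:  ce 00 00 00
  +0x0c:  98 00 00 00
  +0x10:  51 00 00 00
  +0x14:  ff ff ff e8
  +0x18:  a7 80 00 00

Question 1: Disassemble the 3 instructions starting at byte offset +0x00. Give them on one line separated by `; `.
+0x00: 27 ff ff fc ⇒ word 0x27fffffc (big)
  top 5b → 0x4 → jnz [J]
  imm@[26:0]=0x7fffffc (s27→-4) ⇒ #-4
+0x04: 6c ab ee dd ⇒ word 0x6cabeedd (big)
  top 5b → 0xd → shli [RI]
  rd@[26:25]=0x2 ⇒ r2
  imm@[24:0]=0xabeedd ⇒ #11267805
+0x08: ce 00 00 00 ⇒ word 0xce000000 (big)
  top 5b → 0x19 → not [R]
  rd@[26:25]=0x3 ⇒ r3

jnz #-4; shli #11267805, r2; not r3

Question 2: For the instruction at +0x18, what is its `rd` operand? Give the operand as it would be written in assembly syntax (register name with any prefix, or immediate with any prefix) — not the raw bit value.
r3

off 0x18: read a7 80 00 00 as big → 0xa7800000
  top 5b → 0x14 → lsl [RR]
  rd@[26:25]=0x3 ⇒ r3
  rs@[24:23]=0x3 ⇒ r3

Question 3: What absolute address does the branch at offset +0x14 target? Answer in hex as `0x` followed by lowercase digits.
0x6f6c

off 0x14: read ff ff ff e8 as big → 0xffffffe8
  op=0xffffffe8>>27=0x1f ⇒ b (J)
  [26:0] imm=134217704 (s27→-24) = #-24
  target = base 0x6f6c + off 0x14 + 4 + imm -24 = 0x6f6c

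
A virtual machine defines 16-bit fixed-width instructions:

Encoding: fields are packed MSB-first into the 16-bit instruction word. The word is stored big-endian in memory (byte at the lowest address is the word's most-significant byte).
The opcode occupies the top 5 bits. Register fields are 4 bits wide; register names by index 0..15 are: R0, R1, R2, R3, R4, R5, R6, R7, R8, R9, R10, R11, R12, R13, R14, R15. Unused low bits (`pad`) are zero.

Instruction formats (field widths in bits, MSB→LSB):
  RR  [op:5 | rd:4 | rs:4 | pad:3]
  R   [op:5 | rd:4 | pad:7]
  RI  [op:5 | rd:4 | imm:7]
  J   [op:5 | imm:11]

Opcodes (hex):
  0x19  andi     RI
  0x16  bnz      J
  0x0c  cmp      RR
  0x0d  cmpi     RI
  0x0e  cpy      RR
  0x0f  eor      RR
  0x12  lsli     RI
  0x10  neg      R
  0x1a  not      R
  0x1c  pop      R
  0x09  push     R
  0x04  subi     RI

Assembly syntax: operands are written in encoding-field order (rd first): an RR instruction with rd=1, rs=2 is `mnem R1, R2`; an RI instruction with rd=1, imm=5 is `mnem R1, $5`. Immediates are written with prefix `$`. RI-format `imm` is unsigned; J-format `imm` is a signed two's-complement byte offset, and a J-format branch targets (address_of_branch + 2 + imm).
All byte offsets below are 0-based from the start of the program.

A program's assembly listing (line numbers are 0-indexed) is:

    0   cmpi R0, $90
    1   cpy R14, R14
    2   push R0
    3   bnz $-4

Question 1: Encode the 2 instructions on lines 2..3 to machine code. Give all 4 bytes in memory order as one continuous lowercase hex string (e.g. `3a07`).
4800b7fc

2. push fields op=0x9:5|rd=0:4|pad=0:7 → word 4800h → 48 00
3. bnz fields op=0x16:5|imm=-4:11 → word b7fch → b7 fc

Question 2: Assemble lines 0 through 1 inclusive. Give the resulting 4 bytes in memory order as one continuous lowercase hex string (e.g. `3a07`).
685a7770

L0: cmpi op=0xd:5|rd=0:4|imm=90:7 ⇒ 0x685a ⇒ big 68 5a
L1: cpy op=0xe:5|rd=14:4|rs=14:4|pad=0:3 ⇒ 0x7770 ⇒ big 77 70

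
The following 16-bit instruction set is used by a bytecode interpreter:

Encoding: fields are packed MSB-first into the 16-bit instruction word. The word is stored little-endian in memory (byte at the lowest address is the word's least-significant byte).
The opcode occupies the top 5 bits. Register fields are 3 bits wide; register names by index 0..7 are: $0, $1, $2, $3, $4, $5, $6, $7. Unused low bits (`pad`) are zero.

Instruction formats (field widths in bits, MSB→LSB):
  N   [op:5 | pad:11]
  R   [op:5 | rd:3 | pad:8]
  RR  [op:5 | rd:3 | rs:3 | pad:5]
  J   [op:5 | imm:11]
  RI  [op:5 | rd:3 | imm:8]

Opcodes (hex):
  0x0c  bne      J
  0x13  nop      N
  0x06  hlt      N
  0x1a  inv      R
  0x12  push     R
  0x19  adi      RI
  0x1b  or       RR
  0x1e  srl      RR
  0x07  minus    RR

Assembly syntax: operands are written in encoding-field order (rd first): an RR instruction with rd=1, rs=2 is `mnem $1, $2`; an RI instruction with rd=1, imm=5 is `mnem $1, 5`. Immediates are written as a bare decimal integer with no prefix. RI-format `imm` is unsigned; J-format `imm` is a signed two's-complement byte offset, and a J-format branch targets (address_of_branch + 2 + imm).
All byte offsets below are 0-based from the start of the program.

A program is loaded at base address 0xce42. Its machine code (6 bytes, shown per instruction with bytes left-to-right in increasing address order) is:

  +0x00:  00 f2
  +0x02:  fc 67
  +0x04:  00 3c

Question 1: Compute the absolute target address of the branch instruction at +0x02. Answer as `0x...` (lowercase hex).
0xce42

@+02  little-endian(fc 67) = 0x67fc
  opcode bits[15:11]=0xc: bne/J
  imm@[10:0]=0x7fc (s11→-4) ⇒ -4
  target = base 0xce42 + off 0x02 + 2 + imm -4 = 0xce42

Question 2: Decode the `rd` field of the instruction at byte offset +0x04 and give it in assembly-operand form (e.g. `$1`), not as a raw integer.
@+04  little-endian(00 3c) = 0x3c00
  top 5b → 0x7 → minus [RR]
  rd: (w>>8)&0x7=0x4 → $4
  rs: (w>>5)&0x7=0x0 → $0

$4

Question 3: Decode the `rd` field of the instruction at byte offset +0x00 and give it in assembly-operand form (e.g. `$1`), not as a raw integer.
+0x00: 00 f2 ⇒ word 0xf200 (little)
  op=0xf200>>11=0x1e ⇒ srl (RR)
  [10:8] rd=2 = $2
  [7:5] rs=0 = $0

$2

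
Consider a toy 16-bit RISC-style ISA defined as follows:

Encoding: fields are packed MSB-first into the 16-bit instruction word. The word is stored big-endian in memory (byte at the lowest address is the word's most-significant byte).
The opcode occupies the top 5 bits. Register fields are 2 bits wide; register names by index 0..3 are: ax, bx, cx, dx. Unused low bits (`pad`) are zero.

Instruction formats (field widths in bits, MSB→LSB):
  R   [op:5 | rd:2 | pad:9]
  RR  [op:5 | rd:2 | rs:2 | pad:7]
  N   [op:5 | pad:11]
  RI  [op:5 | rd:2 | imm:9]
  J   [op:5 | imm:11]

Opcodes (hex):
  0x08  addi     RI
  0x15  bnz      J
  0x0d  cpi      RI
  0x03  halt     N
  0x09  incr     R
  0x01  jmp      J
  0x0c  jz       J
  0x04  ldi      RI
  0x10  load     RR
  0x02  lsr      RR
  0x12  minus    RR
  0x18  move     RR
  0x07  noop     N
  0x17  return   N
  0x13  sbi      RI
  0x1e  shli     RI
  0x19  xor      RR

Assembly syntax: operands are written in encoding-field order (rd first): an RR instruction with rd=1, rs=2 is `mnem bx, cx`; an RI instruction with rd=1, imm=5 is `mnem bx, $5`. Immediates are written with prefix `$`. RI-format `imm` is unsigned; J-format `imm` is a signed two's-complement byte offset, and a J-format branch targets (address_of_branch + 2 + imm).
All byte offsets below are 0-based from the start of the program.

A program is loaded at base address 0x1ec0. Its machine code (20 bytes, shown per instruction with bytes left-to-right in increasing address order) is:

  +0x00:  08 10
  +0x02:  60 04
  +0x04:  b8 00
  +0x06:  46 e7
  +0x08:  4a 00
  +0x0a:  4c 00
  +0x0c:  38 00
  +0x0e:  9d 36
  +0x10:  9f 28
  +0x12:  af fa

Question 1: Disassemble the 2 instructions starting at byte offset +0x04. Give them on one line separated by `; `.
@+04  big-endian(b8 00) = 0xb800
  op=0xb800>>11=0x17 ⇒ return (N)
@+06  big-endian(46 e7) = 0x46e7
  op=0x46e7>>11=0x8 ⇒ addi (RI)
  rd@[10:9]=0x3 ⇒ dx
  imm@[8:0]=0xe7 ⇒ $231

return; addi dx, $231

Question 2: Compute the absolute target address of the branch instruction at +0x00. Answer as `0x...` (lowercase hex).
[00] 08 10 → 0x0810
  top 5b → 0x1 → jmp [J]
  [10:0] imm=16 = $16
  target = base 0x1ec0 + off 0x00 + 2 + imm 16 = 0x1ed2

0x1ed2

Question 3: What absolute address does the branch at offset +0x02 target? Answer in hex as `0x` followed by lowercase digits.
@+02  big-endian(60 04) = 0x6004
  op=0x6004>>11=0xc ⇒ jz (J)
  imm: (w>>0)&0x7ff=0x4 → $4
  target = base 0x1ec0 + off 0x02 + 2 + imm 4 = 0x1ec8

0x1ec8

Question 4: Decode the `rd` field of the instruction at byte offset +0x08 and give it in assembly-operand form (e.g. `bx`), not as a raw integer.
+0x08: 4a 00 ⇒ word 0x4a00 (big)
  opcode bits[15:11]=0x9: incr/R
  [10:9] rd=1 = bx

bx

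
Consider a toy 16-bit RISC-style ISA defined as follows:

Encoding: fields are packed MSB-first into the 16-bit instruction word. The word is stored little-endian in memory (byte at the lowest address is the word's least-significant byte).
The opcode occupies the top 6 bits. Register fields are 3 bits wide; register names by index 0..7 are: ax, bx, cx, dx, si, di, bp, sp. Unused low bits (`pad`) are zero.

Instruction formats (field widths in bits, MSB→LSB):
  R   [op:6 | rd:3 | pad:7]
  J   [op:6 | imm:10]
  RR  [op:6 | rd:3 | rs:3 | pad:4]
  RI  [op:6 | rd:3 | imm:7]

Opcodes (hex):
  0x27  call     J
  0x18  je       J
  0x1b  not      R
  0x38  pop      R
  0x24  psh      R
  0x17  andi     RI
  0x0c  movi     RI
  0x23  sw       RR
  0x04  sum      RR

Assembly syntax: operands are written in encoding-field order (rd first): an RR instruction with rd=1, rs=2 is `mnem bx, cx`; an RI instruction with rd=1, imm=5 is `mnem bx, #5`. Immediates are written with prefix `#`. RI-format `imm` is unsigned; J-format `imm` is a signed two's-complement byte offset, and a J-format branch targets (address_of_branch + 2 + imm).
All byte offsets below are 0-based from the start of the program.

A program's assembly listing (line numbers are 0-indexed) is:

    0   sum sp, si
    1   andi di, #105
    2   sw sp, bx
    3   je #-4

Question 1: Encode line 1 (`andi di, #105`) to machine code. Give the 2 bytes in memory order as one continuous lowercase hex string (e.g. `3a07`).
1. andi fields op=0x17:6|rd=5:3|imm=105:7 → word 5ee9h → e9 5e

e95e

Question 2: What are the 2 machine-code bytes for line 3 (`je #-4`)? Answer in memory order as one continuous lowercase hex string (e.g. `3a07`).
fc63

line 3 (je): pack op=0x18:6|imm=-4:10 = 0x63fc; little→ fc 63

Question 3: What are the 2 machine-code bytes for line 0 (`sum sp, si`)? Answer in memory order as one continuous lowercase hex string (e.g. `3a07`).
c013

0. sum fields op=0x4:6|rd=7:3|rs=4:3|pad=0:4 → word 13c0h → c0 13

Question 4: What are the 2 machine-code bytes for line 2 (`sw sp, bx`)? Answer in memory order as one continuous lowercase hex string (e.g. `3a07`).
908f

L2: sw op=0x23:6|rd=7:3|rs=1:3|pad=0:4 ⇒ 0x8f90 ⇒ little 90 8f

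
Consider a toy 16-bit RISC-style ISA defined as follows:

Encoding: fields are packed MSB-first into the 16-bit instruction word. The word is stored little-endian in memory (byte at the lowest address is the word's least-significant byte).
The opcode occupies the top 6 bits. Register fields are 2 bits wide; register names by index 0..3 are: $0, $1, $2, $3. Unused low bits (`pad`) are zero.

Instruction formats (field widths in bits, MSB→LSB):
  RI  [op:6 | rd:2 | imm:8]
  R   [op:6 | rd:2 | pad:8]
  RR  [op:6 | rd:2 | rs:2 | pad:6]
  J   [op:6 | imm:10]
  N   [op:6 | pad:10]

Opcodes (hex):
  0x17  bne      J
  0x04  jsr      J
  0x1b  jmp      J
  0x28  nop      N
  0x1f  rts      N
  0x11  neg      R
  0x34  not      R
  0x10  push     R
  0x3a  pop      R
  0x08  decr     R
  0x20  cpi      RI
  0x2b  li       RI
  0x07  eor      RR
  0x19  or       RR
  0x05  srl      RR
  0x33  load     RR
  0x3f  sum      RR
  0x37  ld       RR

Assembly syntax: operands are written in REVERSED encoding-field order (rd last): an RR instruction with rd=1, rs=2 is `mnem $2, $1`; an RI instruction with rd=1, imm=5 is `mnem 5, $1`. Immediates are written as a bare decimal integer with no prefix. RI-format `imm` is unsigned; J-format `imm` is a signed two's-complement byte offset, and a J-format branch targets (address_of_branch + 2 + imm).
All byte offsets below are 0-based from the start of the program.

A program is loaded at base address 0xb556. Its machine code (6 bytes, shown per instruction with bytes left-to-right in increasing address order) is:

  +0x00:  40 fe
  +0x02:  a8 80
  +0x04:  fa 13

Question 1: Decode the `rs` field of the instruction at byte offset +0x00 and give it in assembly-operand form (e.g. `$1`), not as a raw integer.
$1

@+00  little-endian(40 fe) = 0xfe40
  opcode bits[15:10]=0x3f: sum/RR
  [9:8] rd=2 = $2
  [7:6] rs=1 = $1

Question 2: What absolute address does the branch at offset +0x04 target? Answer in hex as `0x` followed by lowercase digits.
0xb556

off 0x04: read fa 13 as little → 0x13fa
  top 6b → 0x4 → jsr [J]
  imm: (w>>0)&0x3ff=0x3fa (s10→-6) → -6
  target = base 0xb556 + off 0x04 + 2 + imm -6 = 0xb556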